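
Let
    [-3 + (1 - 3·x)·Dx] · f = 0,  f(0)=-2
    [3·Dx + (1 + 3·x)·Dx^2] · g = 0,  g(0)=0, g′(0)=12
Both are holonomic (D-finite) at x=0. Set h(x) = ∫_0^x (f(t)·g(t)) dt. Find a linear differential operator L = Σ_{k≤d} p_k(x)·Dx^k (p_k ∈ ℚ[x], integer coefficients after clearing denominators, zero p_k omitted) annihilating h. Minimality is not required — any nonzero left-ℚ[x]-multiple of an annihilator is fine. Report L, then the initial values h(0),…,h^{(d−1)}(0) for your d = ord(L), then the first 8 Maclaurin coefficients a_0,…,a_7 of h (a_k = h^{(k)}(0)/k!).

L = 9·Dx + (3 + 27·x)·Dx^2 + (-1 + 9·x^2)·Dx^3  (order 3).
h: a_k = 0, 0, -12, -12, -45, -378/5, -1269/5, -17982/35, …
ICs: h(0) = 0, h′(0) = 0, h′′(0) = -24.

f: a_k = -2, -6, -18, -54, -162, -486, -1458, -4374, …
g: a_k = 0, 12, -18, 36, -81, 972/5, -486, 8748/7, …
Sym-product of L_f,L_g gives L₀ (≤ ord 2).
h=∫h₀ ⇒ L = L₀·Dx.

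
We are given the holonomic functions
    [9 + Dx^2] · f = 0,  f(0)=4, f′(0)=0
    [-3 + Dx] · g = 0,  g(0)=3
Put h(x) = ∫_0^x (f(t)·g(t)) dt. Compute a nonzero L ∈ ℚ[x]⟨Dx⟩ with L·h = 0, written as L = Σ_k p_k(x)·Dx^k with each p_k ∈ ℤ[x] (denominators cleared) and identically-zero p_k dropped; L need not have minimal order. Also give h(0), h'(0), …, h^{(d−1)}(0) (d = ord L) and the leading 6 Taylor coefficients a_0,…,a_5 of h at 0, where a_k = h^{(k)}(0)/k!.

f: a_k = 4, 0, -18, 0, 27/2, 0, …
g: a_k = 3, 9, 27/2, 27/2, 81/8, 243/40, …
Product ⇒ symmetric product L₀, ord ≤ 2.
Integrate: L := L₀·Dx.
L = 18·Dx - 6·Dx^2 + Dx^3  (order 3).
h: a_k = 0, 12, 18, 0, -27, -162/5, …
ICs: h(0) = 0, h′(0) = 12, h′′(0) = 36.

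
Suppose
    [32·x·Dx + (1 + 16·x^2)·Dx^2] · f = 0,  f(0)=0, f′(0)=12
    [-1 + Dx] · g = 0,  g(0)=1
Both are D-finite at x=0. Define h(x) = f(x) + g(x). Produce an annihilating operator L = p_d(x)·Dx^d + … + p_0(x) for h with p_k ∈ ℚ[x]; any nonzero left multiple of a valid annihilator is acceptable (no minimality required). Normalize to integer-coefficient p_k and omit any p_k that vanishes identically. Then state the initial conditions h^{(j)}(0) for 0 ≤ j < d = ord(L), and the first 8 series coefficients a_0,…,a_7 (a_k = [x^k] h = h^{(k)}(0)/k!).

f: a_k = 0, 12, 0, -64, 0, 3072/5, 0, -49152/7, …
g: a_k = 1, 1, 1/2, 1/6, 1/24, 1/120, 1/720, 1/5040, …
h₀=f+g: left-lcm gives L₀, ord ≤ 3.
L = (32 - 32·x - 1536·x^2 - 512·x^3)·Dx + (-33 + 1504·x^2 - 256·x^4)·Dx^2 + (1 + 32·x + 32·x^2 + 512·x^3 + 256·x^4)·Dx^3  (order 3).
h: a_k = 1, 13, 1/2, -383/6, 1/24, 73729/120, 1/720, -35389439/5040, …
ICs: h(0) = 1, h′(0) = 13, h′′(0) = 1.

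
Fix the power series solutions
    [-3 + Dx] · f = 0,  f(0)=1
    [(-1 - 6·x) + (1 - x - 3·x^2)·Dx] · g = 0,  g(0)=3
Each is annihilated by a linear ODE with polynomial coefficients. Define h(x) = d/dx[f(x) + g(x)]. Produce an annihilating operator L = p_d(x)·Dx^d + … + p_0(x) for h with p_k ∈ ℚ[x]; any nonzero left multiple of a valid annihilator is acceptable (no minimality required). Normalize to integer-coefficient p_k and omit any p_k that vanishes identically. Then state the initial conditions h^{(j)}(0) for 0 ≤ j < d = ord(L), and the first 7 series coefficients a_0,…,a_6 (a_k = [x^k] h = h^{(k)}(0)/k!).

L = (54 + 774·x + 864·x^2 + 2916·x^3 + 1458·x^4) + (-33 - 252·x - 477·x^2 - 864·x^3 + 405·x^4 + 486·x^5)·Dx + (5 - 2·x + 63·x^2 - 36·x^3 - 297·x^4 - 162·x^5)·Dx^2  (order 2).
h: a_k = 6, 33, 153/2, 483/2, 4881/8, 70083/40, 364803/80, …
ICs: h(0) = 6, h′(0) = 33.

f: a_k = 1, 3, 9/2, 9/2, 27/8, 81/40, 81/80, …
g: a_k = 3, 3, 12, 21, 57, 120, 291, …
Weyl lclm of L_f,L_g ⇒ L₀ (ord ≤ 2).
h=h₀': d/dx-closure on L₀ ⇒ L.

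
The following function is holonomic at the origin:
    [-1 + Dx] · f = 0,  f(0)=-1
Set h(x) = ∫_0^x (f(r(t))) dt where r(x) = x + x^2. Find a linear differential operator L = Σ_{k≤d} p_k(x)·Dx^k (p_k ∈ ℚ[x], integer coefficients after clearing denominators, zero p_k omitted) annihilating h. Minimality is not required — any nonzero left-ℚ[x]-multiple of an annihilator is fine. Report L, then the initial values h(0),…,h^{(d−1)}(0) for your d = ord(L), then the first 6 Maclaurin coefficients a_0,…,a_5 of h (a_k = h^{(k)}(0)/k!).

L = (-1 - 2·x)·Dx + Dx^2  (order 2).
h: a_k = 0, -1, -1/2, -1/2, -7/24, -5/24, …
ICs: h(0) = 0, h′(0) = -1.

f: a_k = -1, -1, -1/2, -1/6, -1/24, -1/120, …
Substitute x→r, Dx→(1/r')Dx; clear ⇒ L₀.
∫: right-multiply L₀ by Dx.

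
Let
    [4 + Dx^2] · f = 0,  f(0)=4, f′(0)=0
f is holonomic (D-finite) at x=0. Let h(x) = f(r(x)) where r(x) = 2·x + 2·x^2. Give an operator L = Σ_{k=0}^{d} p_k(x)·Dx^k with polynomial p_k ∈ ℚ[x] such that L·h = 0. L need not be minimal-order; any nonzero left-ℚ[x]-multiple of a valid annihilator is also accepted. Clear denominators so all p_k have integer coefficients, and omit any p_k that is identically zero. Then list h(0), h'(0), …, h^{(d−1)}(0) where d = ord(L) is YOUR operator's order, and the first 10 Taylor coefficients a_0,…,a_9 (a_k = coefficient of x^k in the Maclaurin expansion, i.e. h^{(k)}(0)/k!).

f: a_k = 4, 0, -8, 0, 8/3, 0, -16/45, 0, 8/315, 0, …
Substitute x→r, Dx→(1/r')Dx; clear ⇒ L₀.
L = (16 + 96·x + 192·x^2 + 128·x^3) - 2·Dx + (1 + 2·x)·Dx^2  (order 2).
h: a_k = 4, 0, -32, -64, 32/3, 512/3, 10496/45, 512/15, -92032/315, -126976/315, …
ICs: h(0) = 4, h′(0) = 0.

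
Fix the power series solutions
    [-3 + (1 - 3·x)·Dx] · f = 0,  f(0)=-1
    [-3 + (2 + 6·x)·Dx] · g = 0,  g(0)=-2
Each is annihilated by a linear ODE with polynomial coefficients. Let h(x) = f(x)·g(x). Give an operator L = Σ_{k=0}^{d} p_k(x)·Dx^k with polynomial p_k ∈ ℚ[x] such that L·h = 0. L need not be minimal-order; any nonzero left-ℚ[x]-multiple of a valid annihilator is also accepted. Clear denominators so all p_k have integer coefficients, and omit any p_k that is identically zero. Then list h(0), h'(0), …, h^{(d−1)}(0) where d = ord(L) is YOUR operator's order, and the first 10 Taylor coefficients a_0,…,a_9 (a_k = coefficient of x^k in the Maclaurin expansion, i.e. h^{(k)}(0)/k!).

f: a_k = -1, -3, -9, -27, -81, -243, -729, -2187, -6561, -19683, …
g: a_k = -2, -3, 9/4, -27/8, 405/64, -1701/128, 15309/512, -72171/1024, 2814669/16384, -14073345/32768, …
L₀ := L_f ⊗_s L_g (sym. prod.), ord ≤ 1.
L = (9 + 9·x) + (-2 + 18·x^2)·Dx  (order 1).
h: a_k = 2, 9, 99/4, 621/8, 14499/64, 88695/128, 1049031/512, 6366357/1024, 302770467/16384, 1830696147/32768, …
ICs: h(0) = 2.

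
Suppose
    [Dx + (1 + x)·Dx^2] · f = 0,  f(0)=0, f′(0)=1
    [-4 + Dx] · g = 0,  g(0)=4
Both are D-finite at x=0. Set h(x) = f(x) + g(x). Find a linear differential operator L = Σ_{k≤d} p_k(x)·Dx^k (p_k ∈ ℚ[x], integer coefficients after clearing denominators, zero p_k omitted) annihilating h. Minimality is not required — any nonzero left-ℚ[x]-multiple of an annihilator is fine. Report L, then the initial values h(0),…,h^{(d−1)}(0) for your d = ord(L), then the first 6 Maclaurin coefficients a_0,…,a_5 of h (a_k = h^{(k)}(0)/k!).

f: a_k = 0, 1, -1/2, 1/3, -1/4, 1/5, …
g: a_k = 4, 16, 32, 128/3, 128/3, 512/15, …
L₀ := lclm(L_f,L_g); ord L₀ ≤ 2+1.
L = (-24 - 16·x)·Dx + (-14 - 32·x - 16·x^2)·Dx^2 + (5 + 9·x + 4·x^2)·Dx^3  (order 3).
h: a_k = 4, 17, 63/2, 43, 509/12, 103/3, …
ICs: h(0) = 4, h′(0) = 17, h′′(0) = 63.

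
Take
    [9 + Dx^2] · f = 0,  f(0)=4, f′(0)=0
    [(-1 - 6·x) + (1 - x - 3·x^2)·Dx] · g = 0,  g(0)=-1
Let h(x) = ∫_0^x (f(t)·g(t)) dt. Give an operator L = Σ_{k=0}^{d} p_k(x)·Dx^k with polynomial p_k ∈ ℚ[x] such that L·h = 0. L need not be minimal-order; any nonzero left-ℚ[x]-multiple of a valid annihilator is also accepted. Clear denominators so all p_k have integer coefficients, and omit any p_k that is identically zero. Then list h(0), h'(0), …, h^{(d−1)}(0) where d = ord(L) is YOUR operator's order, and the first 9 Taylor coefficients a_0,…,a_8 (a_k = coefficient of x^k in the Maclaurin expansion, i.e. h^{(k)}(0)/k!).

L = (-3 + 9·x + 27·x^2)·Dx + (2 + 12·x)·Dx^2 + (-1 + x + 3·x^2)·Dx^3  (order 3).
h: a_k = 0, -4, -2, 2/3, -5/2, -7/2, -95/12, -1919/140, -4769/160, …
ICs: h(0) = 0, h′(0) = -4, h′′(0) = -4.

f: a_k = 4, 0, -18, 0, 27/2, 0, -81/20, 0, 729/1120, …
g: a_k = -1, -1, -4, -7, -19, -40, -97, -217, -508, …
Sym-product of L_f,L_g gives L₀ (≤ ord 2).
∫: right-multiply L₀ by Dx.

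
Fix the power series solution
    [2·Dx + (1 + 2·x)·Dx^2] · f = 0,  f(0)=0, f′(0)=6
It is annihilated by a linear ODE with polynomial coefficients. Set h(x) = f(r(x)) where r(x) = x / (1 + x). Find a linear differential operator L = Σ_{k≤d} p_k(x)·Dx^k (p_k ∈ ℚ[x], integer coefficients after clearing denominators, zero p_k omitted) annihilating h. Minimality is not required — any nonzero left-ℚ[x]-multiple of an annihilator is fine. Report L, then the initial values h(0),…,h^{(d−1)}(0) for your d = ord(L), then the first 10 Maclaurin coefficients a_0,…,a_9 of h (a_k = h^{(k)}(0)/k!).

L = (4 + 6·x)·Dx + (1 + 4·x + 3·x^2)·Dx^2  (order 2).
h: a_k = 0, 6, -12, 26, -60, 726/5, -364, 6558/7, -2460, 19682/3, …
ICs: h(0) = 0, h′(0) = 6.

f: a_k = 0, 6, -6, 8, -12, 96/5, -32, 384/7, -96, 512/3, …
Substitute x→r, Dx→(1/r')Dx; clear ⇒ L₀.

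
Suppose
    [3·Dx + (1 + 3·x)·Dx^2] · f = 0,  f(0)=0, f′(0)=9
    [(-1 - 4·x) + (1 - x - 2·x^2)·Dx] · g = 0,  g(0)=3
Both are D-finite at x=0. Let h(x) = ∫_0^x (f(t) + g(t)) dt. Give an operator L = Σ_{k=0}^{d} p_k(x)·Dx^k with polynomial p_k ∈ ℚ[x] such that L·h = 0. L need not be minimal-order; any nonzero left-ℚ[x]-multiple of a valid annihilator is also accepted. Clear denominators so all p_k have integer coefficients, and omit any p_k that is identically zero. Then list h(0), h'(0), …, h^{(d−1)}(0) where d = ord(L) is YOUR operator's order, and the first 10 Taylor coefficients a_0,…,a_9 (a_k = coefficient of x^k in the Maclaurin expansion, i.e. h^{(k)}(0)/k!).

L = (-66 - 270·x - 576·x^2 - 336·x^3 - 288·x^4)·Dx^2 + (-4 - 96·x - 492·x^2 - 832·x^3 - 696·x^4 - 480·x^5)·Dx^3 + (3 + 19·x + 25·x^2 - 39·x^3 - 116·x^4 - 164·x^5 - 96·x^6)·Dx^4  (order 4).
h: a_k = 0, 3, 6, -3/2, 21/2, -111/20, 174/5, -471/14, 4173/28, -1731/8, …
ICs: h(0) = 0, h′(0) = 3, h′′(0) = 12, h′′′(0) = -9.

f: a_k = 0, 9, -27/2, 27, -243/4, 729/5, -729/2, 6561/7, -19683/8, 6561, …
g: a_k = 3, 3, 9, 15, 33, 63, 129, 255, 513, 1023, …
f+g: L₀ = lclm(L_f,L_g), ord ≤ 2+1.
h=∫h₀ ⇒ L = L₀·Dx.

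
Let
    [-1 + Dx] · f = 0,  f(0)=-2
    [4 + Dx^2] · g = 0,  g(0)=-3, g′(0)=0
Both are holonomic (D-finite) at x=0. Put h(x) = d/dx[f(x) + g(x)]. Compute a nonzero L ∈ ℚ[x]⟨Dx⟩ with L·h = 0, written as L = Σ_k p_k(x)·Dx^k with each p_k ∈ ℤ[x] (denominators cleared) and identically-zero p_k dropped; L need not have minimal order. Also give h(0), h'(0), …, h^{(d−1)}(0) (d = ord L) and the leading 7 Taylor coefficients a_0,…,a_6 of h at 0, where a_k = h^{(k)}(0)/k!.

f: a_k = -2, -2, -1, -1/3, -1/12, -1/60, -1/360, …
g: a_k = -3, 0, 6, 0, -2, 0, 4/15, …
Sum ⇒ L₀ = lclm(L_f,L_g) in ℚ(x)⟨Dx⟩.
h=h₀': d/dx-closure on L₀ ⇒ L.
L = 4 - 4·Dx + Dx^2 - Dx^3  (order 3).
h: a_k = -2, 10, -1, -25/3, -1/12, 19/12, -1/360, …
ICs: h(0) = -2, h′(0) = 10, h′′(0) = -2.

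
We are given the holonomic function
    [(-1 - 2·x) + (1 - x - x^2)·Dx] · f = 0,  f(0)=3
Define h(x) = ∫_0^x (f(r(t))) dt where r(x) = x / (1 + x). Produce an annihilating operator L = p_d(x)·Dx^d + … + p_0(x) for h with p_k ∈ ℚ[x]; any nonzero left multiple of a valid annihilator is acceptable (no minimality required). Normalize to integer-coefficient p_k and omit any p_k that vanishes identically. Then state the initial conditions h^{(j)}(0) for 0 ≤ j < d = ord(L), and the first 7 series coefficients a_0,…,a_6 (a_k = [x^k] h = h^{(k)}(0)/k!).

L = (1 + 3·x)·Dx + (-1 - 2·x + x^3)·Dx^2  (order 2).
h: a_k = 0, 3, 3/2, 1, 0, 3/5, -1/2, …
ICs: h(0) = 0, h′(0) = 3.

f: a_k = 3, 3, 6, 9, 15, 24, 39, …
Substitute x→r, Dx→(1/r')Dx; clear ⇒ L₀.
h=∫h₀ ⇒ L = L₀·Dx.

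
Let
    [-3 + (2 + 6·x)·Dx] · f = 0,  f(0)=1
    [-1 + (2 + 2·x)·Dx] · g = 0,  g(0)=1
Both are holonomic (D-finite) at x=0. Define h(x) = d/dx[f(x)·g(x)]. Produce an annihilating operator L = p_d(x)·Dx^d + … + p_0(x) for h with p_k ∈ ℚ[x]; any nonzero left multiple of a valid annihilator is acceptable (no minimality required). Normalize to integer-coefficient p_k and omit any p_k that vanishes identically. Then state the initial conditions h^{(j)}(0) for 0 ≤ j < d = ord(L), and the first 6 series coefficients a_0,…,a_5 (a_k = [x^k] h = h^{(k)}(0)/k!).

L = -1 + (-2 - 11·x - 18·x^2 - 9·x^3)·Dx  (order 1).
h: a_k = 2, -1, 3, -17/2, 95/4, -531/8, …
ICs: h(0) = 2.

f: a_k = 1, 3/2, -9/8, 27/16, -405/128, 1701/256, …
g: a_k = 1, 1/2, -1/8, 1/16, -5/128, 7/256, …
h₀=f·g: eliminate ⇒ L₀, order ≤ 1·1.
Differentiate: ansatz ord ≤ ord L₀ ⇒ L.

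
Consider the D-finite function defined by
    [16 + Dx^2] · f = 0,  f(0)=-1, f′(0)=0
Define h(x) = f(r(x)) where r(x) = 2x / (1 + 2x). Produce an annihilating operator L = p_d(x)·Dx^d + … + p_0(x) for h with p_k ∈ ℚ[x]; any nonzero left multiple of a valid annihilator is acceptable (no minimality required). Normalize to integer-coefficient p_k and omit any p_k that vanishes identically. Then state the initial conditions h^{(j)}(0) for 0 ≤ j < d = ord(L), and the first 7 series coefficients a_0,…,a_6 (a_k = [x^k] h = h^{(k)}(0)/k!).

f: a_k = -1, 0, 8, 0, -32/3, 0, 256/45, …
Substitute x→r, Dx→(1/r')Dx; clear ⇒ L₀.
L = 64 + (4 + 24·x + 48·x^2 + 32·x^3)·Dx + (1 + 8·x + 24·x^2 + 32·x^3 + 16·x^4)·Dx^2  (order 2).
h: a_k = -1, 0, 32, -128, 640/3, 1024/3, -175616/45, …
ICs: h(0) = -1, h′(0) = 0.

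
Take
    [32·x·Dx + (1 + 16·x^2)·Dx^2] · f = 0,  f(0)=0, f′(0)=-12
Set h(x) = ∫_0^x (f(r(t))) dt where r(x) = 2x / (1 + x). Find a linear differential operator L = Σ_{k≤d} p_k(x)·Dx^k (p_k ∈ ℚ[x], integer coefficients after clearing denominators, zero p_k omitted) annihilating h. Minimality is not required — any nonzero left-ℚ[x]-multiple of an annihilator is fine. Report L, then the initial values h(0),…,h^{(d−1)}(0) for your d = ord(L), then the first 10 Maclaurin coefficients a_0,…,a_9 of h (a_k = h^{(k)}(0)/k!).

L = (2 + 130·x)·Dx^2 + (1 + 2·x + 65·x^2)·Dx^3  (order 3).
h: a_k = 0, 0, -12, 8, 122, -1512/5, -13844/5, 93208/7, 535083/7, -623784, …
ICs: h(0) = 0, h′(0) = 0, h′′(0) = -24.

f: a_k = 0, -12, 0, 64, 0, -3072/5, 0, 49152/7, 0, -262144/3, …
f∘r: x↦r, Dx↦Dx/r' in L_f ⇒ L₀.
h=∫₀ˣh₀: take L = L₀·Dx.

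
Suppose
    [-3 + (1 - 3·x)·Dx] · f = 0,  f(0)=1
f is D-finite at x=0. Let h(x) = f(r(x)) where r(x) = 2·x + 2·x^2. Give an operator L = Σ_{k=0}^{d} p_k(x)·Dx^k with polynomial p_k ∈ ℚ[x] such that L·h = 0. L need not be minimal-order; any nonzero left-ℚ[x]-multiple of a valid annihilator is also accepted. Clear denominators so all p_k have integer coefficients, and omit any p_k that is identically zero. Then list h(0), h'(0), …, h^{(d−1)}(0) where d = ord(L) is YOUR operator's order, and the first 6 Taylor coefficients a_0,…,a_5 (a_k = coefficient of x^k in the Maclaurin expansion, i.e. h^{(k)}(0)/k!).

f: a_k = 1, 3, 9, 27, 81, 243, …
L₀ from L_f via x↦r, Dx↦r'^{-1}Dx.
L = (6 + 12·x) + (-1 + 6·x + 6·x^2)·Dx  (order 1).
h: a_k = 1, 6, 42, 288, 1980, 13608, …
ICs: h(0) = 1.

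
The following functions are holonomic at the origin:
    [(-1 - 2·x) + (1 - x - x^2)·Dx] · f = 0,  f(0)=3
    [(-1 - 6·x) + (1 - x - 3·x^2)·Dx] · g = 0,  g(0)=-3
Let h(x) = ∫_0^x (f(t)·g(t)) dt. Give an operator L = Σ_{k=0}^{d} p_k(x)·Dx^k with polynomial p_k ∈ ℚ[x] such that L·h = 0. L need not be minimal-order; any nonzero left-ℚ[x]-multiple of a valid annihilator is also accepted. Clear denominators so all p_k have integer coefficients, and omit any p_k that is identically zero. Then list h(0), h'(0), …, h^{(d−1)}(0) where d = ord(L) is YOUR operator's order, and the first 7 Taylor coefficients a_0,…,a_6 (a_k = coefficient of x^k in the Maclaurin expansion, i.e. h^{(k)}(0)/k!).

f: a_k = 3, 3, 6, 9, 15, 24, 39, …
g: a_k = -3, -3, -12, -21, -57, -120, -291, …
Sym-product of L_f,L_g gives L₀ (≤ ord 1).
Integrate: L := L₀·Dx.
L = (-2 - 6·x + 12·x^2 + 12·x^3)·Dx + (1 - 2·x - 3·x^2 + 4·x^3 + 3·x^4)·Dx^2  (order 2).
h: a_k = 0, -9, -9, -21, -36, -378/5, -147, …
ICs: h(0) = 0, h′(0) = -9.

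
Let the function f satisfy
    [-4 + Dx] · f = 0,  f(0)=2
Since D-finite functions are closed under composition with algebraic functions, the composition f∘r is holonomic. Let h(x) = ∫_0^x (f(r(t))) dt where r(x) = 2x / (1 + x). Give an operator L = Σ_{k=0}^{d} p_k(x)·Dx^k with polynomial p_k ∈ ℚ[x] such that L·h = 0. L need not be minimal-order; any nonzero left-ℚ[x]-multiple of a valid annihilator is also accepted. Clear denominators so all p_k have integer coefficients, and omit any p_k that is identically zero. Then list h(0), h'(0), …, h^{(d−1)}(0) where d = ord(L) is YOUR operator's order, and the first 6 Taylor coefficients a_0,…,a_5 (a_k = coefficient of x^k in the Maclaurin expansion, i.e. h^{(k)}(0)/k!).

f: a_k = 2, 8, 16, 64/3, 64/3, 256/15, …
Change of var in L_f (x↦r) gives L₀.
h=∫₀ˣh₀: take L = L₀·Dx.
L = -8·Dx + (1 + 2·x + x^2)·Dx^2  (order 2).
h: a_k = 0, 2, 8, 16, 44/3, 16/15, …
ICs: h(0) = 0, h′(0) = 2.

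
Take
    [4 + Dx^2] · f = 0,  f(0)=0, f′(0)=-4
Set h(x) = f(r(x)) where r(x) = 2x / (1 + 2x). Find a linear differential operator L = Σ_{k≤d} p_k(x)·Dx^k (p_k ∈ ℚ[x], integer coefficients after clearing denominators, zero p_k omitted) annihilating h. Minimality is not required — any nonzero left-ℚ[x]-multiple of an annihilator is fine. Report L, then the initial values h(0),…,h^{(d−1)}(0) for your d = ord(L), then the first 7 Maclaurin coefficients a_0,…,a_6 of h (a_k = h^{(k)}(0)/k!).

f: a_k = 0, -4, 0, 8/3, 0, -8/15, 0, …
L₀ from L_f via x↦r, Dx↦r'^{-1}Dx.
L = 16 + (4 + 24·x + 48·x^2 + 32·x^3)·Dx + (1 + 8·x + 24·x^2 + 32·x^3 + 16·x^4)·Dx^2  (order 2).
h: a_k = 0, -8, 16, -32/3, -64, 5504/15, -1280, …
ICs: h(0) = 0, h′(0) = -8.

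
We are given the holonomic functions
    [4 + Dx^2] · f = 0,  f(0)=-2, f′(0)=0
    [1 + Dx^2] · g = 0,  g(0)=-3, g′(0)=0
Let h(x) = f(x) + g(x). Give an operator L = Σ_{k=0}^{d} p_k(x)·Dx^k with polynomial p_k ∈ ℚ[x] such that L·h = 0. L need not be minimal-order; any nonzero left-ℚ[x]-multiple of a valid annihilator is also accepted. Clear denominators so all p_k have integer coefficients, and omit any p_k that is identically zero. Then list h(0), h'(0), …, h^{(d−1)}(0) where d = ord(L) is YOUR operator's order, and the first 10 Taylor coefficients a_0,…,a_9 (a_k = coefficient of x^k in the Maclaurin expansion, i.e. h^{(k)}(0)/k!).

L = 4 + 5·Dx^2 + Dx^4  (order 4).
h: a_k = -5, 0, 11/2, 0, -35/24, 0, 131/720, 0, -103/8064, 0, …
ICs: h(0) = -5, h′(0) = 0, h′′(0) = 11, h′′′(0) = 0.

f: a_k = -2, 0, 4, 0, -4/3, 0, 8/45, 0, -4/315, 0, …
g: a_k = -3, 0, 3/2, 0, -1/8, 0, 1/240, 0, -1/13440, 0, …
Weyl lclm of L_f,L_g ⇒ L₀ (ord ≤ 4).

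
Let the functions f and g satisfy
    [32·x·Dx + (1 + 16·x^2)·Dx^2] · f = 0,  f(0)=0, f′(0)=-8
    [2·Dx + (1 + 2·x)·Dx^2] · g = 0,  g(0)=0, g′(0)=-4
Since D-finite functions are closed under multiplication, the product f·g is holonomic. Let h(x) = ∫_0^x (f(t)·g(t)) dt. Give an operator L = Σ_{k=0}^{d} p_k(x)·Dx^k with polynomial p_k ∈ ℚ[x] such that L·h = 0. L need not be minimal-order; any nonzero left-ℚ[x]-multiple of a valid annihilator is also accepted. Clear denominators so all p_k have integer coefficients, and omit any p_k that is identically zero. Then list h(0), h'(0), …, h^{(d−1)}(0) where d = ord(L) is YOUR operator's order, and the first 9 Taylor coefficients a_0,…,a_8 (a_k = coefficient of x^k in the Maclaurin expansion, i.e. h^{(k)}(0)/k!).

f: a_k = 0, -8, 0, 128/3, 0, -2048/5, 0, 32768/7, 0, …
g: a_k = 0, -4, 4, -16/3, 8, -64/5, 64/3, -256/7, 64, …
L₀ := L_f ⊗_s L_g (sym. prod.), ord ≤ 4.
h=∫h₀ ⇒ L = L₀·Dx.
L = (2304 + 8960·x + 114688·x^2 + 552960·x^3 + 983040·x^4 + 851968·x^5 + 1048576·x^7)·Dx^2 + (1032 + 14720·x + 111872·x^2 + 616448·x^3 + 1884160·x^4 + 3047424·x^5 + 2293760·x^6 + 1572864·x^7 + 3670016·x^8)·Dx^3 + (72 + 2512·x + 19968·x^2 + 99072·x^3 + 393216·x^4 + 1019904·x^5 + 1572864·x^6 + 1376256·x^7 + 1572864·x^8 + 2097152·x^9)·Dx^4 + (17 + 132·x + 964·x^2 + 4864·x^3 + 18432·x^4 + 55296·x^5 + 129024·x^6 + 196608·x^7 + 196608·x^8 + 262144·x^9 + 262144·x^10)·Dx^5  (order 5).
h: a_k = 0, 0, 0, 32/3, -8, -128/5, 160/9, 9728/45, -2752/15, …
ICs: h(0) = 0, h′(0) = 0, h′′(0) = 0, h′′′(0) = 64, h′′′′(0) = -192.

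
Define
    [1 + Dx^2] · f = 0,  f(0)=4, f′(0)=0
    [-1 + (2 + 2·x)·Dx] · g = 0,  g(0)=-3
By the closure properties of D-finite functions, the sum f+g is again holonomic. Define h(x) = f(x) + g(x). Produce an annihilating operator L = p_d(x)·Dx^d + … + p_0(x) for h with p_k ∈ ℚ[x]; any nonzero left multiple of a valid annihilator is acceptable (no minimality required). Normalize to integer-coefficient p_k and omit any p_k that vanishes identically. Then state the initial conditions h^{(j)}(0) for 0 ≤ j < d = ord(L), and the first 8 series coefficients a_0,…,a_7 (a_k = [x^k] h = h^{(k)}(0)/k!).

f: a_k = 4, 0, -2, 0, 1/6, 0, -1/180, 0, …
g: a_k = -3, -3/2, 3/8, -3/16, 15/128, -21/256, 63/1024, -99/2048, …
Sum ⇒ L₀ = lclm(L_f,L_g) in ℚ(x)⟨Dx⟩.
L = (-7 - 8·x - 4·x^2) + (6 + 22·x + 24·x^2 + 8·x^3)·Dx + (-7 - 8·x - 4·x^2)·Dx^2 + (6 + 22·x + 24·x^2 + 8·x^3)·Dx^3  (order 3).
h: a_k = 1, -3/2, -13/8, -3/16, 109/384, -21/256, 2579/46080, -99/2048, …
ICs: h(0) = 1, h′(0) = -3/2, h′′(0) = -13/4.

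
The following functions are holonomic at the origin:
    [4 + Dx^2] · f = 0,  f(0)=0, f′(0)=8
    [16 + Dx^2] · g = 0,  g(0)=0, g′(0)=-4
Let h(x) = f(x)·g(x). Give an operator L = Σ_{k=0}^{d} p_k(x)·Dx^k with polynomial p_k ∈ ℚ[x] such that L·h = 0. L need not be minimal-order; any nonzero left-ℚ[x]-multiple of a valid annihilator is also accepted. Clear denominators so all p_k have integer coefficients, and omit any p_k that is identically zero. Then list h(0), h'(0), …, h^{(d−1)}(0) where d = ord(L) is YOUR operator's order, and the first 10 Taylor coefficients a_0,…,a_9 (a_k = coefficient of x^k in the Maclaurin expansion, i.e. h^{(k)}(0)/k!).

f: a_k = 0, 8, 0, -16/3, 0, 16/15, 0, -32/315, 0, 16/2835, …
g: a_k = 0, -4, 0, 32/3, 0, -128/15, 0, 1024/315, 0, -2048/2835, …
Product ⇒ symmetric product L₀, ord ≤ 4.
L = 144 + 40·Dx^2 + Dx^4  (order 4).
h: a_k = 0, 0, -32, 0, 320/3, 0, -5824/45, 0, 5248/63, 0, …
ICs: h(0) = 0, h′(0) = 0, h′′(0) = -64, h′′′(0) = 0.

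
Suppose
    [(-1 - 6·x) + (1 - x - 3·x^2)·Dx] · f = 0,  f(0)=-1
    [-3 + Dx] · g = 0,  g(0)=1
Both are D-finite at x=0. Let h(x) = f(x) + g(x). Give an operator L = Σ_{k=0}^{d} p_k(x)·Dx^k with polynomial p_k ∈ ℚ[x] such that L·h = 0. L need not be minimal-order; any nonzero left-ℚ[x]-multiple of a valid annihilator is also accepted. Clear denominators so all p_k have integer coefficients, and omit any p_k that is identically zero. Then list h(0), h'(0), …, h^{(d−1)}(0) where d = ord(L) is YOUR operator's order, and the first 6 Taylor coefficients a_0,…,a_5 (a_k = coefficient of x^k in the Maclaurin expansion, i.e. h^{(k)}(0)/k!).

L = (-15 - 9·x - 243·x^2 - 162·x^3) + (-1 + 36·x + 99·x^2 - 54·x^3 - 81·x^4)·Dx + (2 - 11·x - 6·x^2 + 36·x^3 + 27·x^4)·Dx^2  (order 2).
h: a_k = 0, 2, 1/2, -5/2, -125/8, -1519/40, …
ICs: h(0) = 0, h′(0) = 2.

f: a_k = -1, -1, -4, -7, -19, -40, …
g: a_k = 1, 3, 9/2, 9/2, 27/8, 81/40, …
f+g: L₀ = lclm(L_f,L_g), ord ≤ 1+1.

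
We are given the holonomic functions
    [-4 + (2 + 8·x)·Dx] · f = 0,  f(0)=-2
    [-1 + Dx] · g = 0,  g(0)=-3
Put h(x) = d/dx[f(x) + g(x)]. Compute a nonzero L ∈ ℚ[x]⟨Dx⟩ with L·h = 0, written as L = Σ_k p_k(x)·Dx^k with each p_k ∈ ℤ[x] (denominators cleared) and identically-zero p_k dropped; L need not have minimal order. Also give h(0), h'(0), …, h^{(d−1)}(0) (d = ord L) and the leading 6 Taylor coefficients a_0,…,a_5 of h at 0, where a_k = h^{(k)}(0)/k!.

L = (-14 - 8·x) + (11 - 8·x - 16·x^2)·Dx + (3 + 16·x + 16·x^2)·Dx^2  (order 2).
h: a_k = -7, 5, -51/2, 159/2, -2241/8, 40319/40, …
ICs: h(0) = -7, h′(0) = 5.

f: a_k = -2, -4, 4, -8, 20, -56, …
g: a_k = -3, -3, -3/2, -1/2, -1/8, -1/40, …
f+g: L₀ = lclm(L_f,L_g), ord ≤ 1+1.
h=h₀': d/dx-closure on L₀ ⇒ L.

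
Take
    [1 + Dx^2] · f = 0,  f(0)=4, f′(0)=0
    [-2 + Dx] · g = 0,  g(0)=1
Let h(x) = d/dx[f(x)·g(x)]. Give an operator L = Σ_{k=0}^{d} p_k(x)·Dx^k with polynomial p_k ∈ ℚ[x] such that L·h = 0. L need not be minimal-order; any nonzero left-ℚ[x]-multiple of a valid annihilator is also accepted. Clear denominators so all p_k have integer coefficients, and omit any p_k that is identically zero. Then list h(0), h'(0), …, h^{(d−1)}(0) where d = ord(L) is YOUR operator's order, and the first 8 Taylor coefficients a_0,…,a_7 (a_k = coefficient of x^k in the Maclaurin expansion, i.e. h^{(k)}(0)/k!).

L = 5 - 4·Dx + Dx^2  (order 2).
h: a_k = 8, 12, 4, -14/3, -19/3, -39/10, -139/90, -527/1260, …
ICs: h(0) = 8, h′(0) = 12.

f: a_k = 4, 0, -2, 0, 1/6, 0, -1/180, 0, …
g: a_k = 1, 2, 2, 4/3, 2/3, 4/15, 4/45, 8/315, …
f·g: L₀ = L_f ⊗_s L_g, ord ≤ 2·1.
h₀' ⇒ L via d/dx closure of L₀.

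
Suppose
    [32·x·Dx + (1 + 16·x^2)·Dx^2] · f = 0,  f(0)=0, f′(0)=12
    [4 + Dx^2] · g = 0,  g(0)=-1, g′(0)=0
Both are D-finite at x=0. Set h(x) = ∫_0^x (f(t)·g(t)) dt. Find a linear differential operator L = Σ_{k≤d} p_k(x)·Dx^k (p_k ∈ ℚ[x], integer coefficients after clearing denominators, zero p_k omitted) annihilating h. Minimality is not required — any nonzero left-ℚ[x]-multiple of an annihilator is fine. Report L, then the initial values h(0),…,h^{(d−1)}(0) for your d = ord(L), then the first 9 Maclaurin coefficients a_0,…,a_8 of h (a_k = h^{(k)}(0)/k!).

f: a_k = 0, 12, 0, -64, 0, 3072/5, 0, -49152/7, 0, …
g: a_k = -1, 0, 2, 0, -2/3, 0, 4/45, 0, -2/315, …
Product ⇒ symmetric product L₀, ord ≤ 4.
∫: right-multiply L₀ by Dx.
L = (1360 + 60416·x^2 + 106496·x^4 + 262144·x^6 + 1048576·x^8)·Dx + (2304·x + 45056·x^3 + 196608·x^5 + 1048576·x^7)·Dx^2 + (360 + 15872·x^2 + 36864·x^4 + 131072·x^6 + 524288·x^8)·Dx^3 + (576·x + 11264·x^3 + 49152·x^5 + 262144·x^7)·Dx^4 + (5 + 192·x^2 + 2560·x^4 + 16384·x^6 + 65536·x^8)·Dx^5  (order 5).
h: a_k = 0, 0, -6, 0, 22, 0, -1876/15, 0, 108862/105, …
ICs: h(0) = 0, h′(0) = 0, h′′(0) = -12, h′′′(0) = 0, h′′′′(0) = 528.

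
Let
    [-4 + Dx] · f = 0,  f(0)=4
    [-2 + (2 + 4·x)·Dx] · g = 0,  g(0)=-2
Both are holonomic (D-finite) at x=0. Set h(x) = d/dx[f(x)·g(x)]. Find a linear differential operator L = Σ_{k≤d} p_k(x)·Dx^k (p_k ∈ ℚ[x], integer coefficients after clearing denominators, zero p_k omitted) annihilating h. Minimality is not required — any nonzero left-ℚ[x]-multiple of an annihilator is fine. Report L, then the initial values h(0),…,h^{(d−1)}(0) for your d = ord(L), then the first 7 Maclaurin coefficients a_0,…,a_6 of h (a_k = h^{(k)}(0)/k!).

L = (23 + 80·x + 64·x^2) + (-5 - 18·x - 16·x^2)·Dx  (order 1).
h: a_k = -40, -184, -412, -1796/3, -1949/3, -1643/3, -36047/90, …
ICs: h(0) = -40.

f: a_k = 4, 16, 32, 128/3, 128/3, 512/15, 1024/45, …
g: a_k = -2, -2, 1, -1, 5/4, -7/4, 21/8, …
Product ⇒ symmetric product L₀, ord ≤ 1.
Derive L from L₀ (diff closure).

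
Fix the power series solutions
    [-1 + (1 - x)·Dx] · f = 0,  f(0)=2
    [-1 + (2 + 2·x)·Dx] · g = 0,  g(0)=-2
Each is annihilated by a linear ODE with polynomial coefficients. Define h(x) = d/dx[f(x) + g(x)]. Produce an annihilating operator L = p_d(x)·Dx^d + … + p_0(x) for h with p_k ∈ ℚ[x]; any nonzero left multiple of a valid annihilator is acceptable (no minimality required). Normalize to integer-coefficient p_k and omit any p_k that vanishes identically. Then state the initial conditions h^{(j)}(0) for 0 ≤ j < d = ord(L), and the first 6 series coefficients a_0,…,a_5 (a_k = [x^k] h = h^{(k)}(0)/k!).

f: a_k = 2, 2, 2, 2, 2, 2, …
g: a_k = -2, -1, 1/4, -1/8, 5/64, -7/128, …
h₀=f+g: left-lcm gives L₀, ord ≤ 2.
h₀' ⇒ L via d/dx closure of L₀.
L = (-18 - 6·x) + (-21 - 54·x - 21·x^2)·Dx + (10 + 6·x - 10·x^2 - 6·x^3)·Dx^2  (order 2).
h: a_k = 1, 9/2, 45/8, 133/16, 1245/128, 3135/256, …
ICs: h(0) = 1, h′(0) = 9/2.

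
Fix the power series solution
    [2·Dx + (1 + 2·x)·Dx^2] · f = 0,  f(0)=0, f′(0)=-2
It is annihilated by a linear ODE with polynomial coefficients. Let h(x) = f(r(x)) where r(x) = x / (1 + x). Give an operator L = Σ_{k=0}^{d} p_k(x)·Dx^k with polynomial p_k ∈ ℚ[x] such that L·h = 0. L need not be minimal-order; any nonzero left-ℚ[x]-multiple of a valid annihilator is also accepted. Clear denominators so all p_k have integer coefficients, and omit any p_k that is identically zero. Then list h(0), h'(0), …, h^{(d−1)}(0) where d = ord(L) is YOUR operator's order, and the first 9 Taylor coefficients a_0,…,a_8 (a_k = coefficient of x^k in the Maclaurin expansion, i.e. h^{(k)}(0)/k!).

L = (4 + 6·x)·Dx + (1 + 4·x + 3·x^2)·Dx^2  (order 2).
h: a_k = 0, -2, 4, -26/3, 20, -242/5, 364/3, -2186/7, 820, …
ICs: h(0) = 0, h′(0) = -2.

f: a_k = 0, -2, 2, -8/3, 4, -32/5, 32/3, -128/7, 32, …
Substitute x→r, Dx→(1/r')Dx; clear ⇒ L₀.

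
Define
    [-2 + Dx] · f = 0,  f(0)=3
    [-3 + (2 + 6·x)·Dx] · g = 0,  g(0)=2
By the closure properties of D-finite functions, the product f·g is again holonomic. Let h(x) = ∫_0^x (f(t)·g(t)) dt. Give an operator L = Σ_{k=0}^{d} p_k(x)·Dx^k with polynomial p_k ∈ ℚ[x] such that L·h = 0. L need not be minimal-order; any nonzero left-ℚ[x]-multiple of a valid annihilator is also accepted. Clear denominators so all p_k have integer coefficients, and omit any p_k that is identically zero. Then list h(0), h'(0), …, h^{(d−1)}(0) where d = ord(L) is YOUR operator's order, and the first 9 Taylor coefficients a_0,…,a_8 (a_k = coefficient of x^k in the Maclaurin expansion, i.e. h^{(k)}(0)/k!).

f: a_k = 3, 6, 6, 4, 2, 4/5, 4/15, 8/105, 2/105, …
g: a_k = 2, 3, -9/4, 27/8, -405/64, 1701/128, -15309/512, 72171/1024, -2814669/16384, …
L₀ := L_f ⊗_s L_g (sym. prod.), ord ≤ 1.
∫: right-multiply L₀ by Dx.
L = (-7 - 12·x)·Dx + (2 + 6·x)·Dx^2  (order 2).
h: a_k = 0, 6, 21/2, 31/4, 181/32, 241/320, 13279/3840, -276497/53760, 9930589/860160, …
ICs: h(0) = 0, h′(0) = 6.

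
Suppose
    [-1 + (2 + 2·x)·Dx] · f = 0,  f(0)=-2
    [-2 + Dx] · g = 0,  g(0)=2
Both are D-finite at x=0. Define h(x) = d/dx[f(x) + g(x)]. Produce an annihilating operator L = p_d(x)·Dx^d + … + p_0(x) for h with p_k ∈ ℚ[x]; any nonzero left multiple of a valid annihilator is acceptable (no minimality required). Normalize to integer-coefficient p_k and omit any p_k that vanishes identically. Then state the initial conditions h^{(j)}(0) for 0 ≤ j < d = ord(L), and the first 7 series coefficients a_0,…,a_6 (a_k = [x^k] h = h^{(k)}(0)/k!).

L = (-14 - 8·x) + (-13 - 32·x - 16·x^2)·Dx + (10 + 18·x + 8·x^2)·Dx^2  (order 2).
h: a_k = 3, 17/2, 61/8, 271/48, 919/384, 5041/3840, 5989/46080, …
ICs: h(0) = 3, h′(0) = 17/2.

f: a_k = -2, -1, 1/4, -1/8, 5/64, -7/128, 21/512, …
g: a_k = 2, 4, 4, 8/3, 4/3, 8/15, 8/45, …
Weyl lclm of L_f,L_g ⇒ L₀ (ord ≤ 2).
Differentiate: ansatz ord ≤ ord L₀ ⇒ L.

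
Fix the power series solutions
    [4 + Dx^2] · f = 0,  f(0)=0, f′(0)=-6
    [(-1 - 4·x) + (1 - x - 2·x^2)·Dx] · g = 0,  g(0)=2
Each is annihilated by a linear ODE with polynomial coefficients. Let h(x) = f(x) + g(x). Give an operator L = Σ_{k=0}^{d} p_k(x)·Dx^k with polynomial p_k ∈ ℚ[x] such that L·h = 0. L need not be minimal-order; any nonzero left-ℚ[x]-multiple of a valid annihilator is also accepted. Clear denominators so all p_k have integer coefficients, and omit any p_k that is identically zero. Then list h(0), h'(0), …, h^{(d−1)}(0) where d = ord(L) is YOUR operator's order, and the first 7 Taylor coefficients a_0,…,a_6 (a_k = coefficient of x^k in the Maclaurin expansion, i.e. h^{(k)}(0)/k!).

L = (-68 - 304·x - 200·x^2 - 320·x^3 - 160·x^4 - 128·x^5) + (20 - 12·x - 24·x^2 - 8·x^3 - 48·x^4 - 96·x^5 - 64·x^6)·Dx + (-17 - 76·x - 50·x^2 - 80·x^3 - 40·x^4 - 32·x^5)·Dx^2 + (5 - 3·x - 6·x^2 - 2·x^3 - 12·x^4 - 24·x^5 - 16·x^6)·Dx^3  (order 3).
h: a_k = 2, -4, 6, 14, 22, 206/5, 86, …
ICs: h(0) = 2, h′(0) = -4, h′′(0) = 12.

f: a_k = 0, -6, 0, 4, 0, -4/5, 0, …
g: a_k = 2, 2, 6, 10, 22, 42, 86, …
Sum ⇒ L₀ = lclm(L_f,L_g) in ℚ(x)⟨Dx⟩.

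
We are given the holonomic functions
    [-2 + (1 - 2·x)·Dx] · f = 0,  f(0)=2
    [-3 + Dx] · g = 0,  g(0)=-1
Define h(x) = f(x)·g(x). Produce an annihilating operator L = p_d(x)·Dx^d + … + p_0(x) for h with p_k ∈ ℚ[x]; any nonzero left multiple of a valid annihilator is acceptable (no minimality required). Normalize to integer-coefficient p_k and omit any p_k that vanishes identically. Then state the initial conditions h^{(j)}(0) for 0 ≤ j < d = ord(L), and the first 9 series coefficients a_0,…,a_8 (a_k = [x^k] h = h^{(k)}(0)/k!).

L = (5 - 6·x) + (-1 + 2·x)·Dx  (order 1).
h: a_k = -2, -10, -29, -67, -563/4, -5711/20, -4585/8, -321193/280, -5139817/2240, …
ICs: h(0) = -2.

f: a_k = 2, 4, 8, 16, 32, 64, 128, 256, 512, …
g: a_k = -1, -3, -9/2, -9/2, -27/8, -81/40, -81/80, -243/560, -729/4480, …
f·g: L₀ = L_f ⊗_s L_g, ord ≤ 1·1.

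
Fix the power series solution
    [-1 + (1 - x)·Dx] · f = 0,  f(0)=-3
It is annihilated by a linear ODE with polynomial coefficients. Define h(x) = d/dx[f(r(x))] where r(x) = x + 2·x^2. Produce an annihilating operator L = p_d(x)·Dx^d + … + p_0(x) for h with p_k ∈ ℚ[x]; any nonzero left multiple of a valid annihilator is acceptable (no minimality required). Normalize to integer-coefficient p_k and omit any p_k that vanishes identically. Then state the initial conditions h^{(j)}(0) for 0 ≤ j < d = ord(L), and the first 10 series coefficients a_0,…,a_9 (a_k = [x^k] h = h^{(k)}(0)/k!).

L = (6 + 12·x + 24·x^2) + (-1 - 3·x + 6·x^2 + 8·x^3)·Dx  (order 1).
h: a_k = -3, -18, -45, -132, -315, -774, -1785, -4104, -9207, -20490, …
ICs: h(0) = -3.

f: a_k = -3, -3, -3, -3, -3, -3, -3, -3, -3, -3, …
h₀=f(r): pull back L_f along r ⇒ L₀.
h₀' ⇒ L via d/dx closure of L₀.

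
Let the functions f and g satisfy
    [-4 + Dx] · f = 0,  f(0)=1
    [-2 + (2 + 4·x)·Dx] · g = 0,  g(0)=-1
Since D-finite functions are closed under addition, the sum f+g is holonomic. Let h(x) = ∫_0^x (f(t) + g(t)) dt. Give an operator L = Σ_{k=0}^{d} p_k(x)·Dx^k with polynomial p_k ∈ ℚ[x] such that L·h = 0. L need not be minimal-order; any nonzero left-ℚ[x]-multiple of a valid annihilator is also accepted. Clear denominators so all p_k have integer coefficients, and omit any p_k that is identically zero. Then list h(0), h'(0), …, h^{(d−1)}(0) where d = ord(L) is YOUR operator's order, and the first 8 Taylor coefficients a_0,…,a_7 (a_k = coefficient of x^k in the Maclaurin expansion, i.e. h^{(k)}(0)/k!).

f: a_k = 1, 4, 8, 32/3, 32/3, 128/15, 256/45, 1024/315, …
g: a_k = -1, -1, 1/2, -1/2, 5/8, -7/8, 21/16, -33/16, …
f+g: L₀ = lclm(L_f,L_g), ord ≤ 1+1.
h=∫₀ˣh₀: take L = L₀·Dx.
L = (20 + 32·x)·Dx + (-17 - 64·x - 64·x^2)·Dx^2 + (3 + 14·x + 16·x^2)·Dx^3  (order 3).
h: a_k = 0, 0, 3/2, 17/6, 61/24, 271/120, 919/720, 5041/5040, …
ICs: h(0) = 0, h′(0) = 0, h′′(0) = 3.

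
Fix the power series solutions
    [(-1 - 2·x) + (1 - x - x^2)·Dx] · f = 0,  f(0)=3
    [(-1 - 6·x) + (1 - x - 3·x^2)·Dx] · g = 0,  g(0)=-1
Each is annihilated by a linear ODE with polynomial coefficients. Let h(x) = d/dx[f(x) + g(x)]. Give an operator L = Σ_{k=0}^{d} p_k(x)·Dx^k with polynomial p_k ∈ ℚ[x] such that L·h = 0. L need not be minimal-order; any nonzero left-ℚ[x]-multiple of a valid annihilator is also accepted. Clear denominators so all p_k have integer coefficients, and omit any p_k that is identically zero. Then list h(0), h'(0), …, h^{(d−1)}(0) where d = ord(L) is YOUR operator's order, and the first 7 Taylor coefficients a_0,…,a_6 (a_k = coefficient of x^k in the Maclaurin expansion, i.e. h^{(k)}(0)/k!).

f: a_k = 3, 3, 6, 9, 15, 24, 39, …
g: a_k = -1, -1, -4, -7, -19, -40, -97, …
L₀ := lclm(L_f,L_g); ord L₀ ≤ 1+1.
h=h₀': d/dx-closure on L₀ ⇒ L.
L = (-6 - 168·x - 180·x^2 - 600·x^3 - 930·x^4 - 792·x^5 + 324·x^6) + (6 + 42·x + 48·x^2 + 72·x^3 - 138·x^4 - 894·x^5 - 360·x^6 + 216·x^7)·Dx + (-1 + 2·x - 9·x^2 + 82·x^4 - 6·x^5 - 143·x^6 - 24·x^7 + 27·x^8)·Dx^2  (order 2).
h: a_k = 2, 4, 6, -16, -80, -348, -1078, …
ICs: h(0) = 2, h′(0) = 4.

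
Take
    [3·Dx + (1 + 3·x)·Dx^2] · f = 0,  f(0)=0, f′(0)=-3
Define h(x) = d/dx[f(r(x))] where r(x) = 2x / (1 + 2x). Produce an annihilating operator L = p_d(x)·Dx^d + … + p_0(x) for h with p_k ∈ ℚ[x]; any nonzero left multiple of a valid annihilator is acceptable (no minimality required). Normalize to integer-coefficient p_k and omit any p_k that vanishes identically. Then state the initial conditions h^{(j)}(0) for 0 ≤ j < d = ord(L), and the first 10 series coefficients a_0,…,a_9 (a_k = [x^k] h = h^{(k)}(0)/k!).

L = (10 + 32·x) + (1 + 10·x + 16·x^2)·Dx  (order 1).
h: a_k = -6, 60, -504, 4080, -32736, 262080, -2097024, 16776960, -134217216, 1073740800, …
ICs: h(0) = -6.

f: a_k = 0, -3, 9/2, -9, 81/4, -243/5, 243/2, -2187/7, 6561/8, -2187, …
h₀=f(r): pull back L_f along r ⇒ L₀.
Differentiate: ansatz ord ≤ ord L₀ ⇒ L.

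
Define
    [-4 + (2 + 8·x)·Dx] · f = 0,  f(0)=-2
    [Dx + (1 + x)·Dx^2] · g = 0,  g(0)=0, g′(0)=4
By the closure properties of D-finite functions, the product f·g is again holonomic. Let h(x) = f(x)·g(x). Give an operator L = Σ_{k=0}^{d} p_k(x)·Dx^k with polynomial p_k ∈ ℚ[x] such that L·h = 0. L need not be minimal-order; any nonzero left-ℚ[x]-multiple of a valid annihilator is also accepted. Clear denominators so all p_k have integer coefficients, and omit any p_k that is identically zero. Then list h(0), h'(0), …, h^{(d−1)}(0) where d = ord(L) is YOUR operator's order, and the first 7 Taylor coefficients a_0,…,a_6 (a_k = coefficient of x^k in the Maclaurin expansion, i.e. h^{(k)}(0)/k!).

f: a_k = -2, -4, 4, -8, 20, -56, 168, …
g: a_k = 0, 4, -2, 4/3, -1, 4/5, -2/3, …
Sym-product of L_f,L_g gives L₀ (≤ ord 2).
L = (10 + 4·x) + (-3 - 12·x)·Dx + (1 + 9·x + 24·x^2 + 16·x^3)·Dx^2  (order 2).
h: a_k = 0, -8, -12, 64/3, -130/3, 1556/15, -4208/15, …
ICs: h(0) = 0, h′(0) = -8.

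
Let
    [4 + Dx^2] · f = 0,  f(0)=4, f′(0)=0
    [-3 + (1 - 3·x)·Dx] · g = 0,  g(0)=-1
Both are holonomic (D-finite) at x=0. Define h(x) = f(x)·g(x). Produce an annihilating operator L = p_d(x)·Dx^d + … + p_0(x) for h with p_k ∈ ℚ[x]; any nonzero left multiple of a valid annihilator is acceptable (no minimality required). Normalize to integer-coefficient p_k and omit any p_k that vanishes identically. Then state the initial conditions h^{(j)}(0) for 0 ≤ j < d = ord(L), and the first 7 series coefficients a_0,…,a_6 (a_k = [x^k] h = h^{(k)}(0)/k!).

f: a_k = 4, 0, -8, 0, 8/3, 0, -16/45, …
g: a_k = -1, -3, -9, -27, -81, -243, -729, …
Sym-product of L_f,L_g gives L₀ (≤ ord 2).
L = (-4 + 12·x) + 6·Dx + (-1 + 3·x)·Dx^2  (order 2).
h: a_k = -4, -12, -28, -84, -764/3, -764, -103124/45, …
ICs: h(0) = -4, h′(0) = -12.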